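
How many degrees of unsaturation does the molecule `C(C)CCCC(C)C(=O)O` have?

Molecular formula from the SMILES: C8H16O2.
DoU = (2C + 2 + N − H − X)/2 = (2·8 + 2 + 0 − 16 − 0)/2 = 2/2 = 1.
(Structurally: 0 ring(s) + 1 π bond(s) = 1.)

1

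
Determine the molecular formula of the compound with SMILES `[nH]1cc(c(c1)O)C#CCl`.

C6H4ClNO

Heavy atoms from the SMILES: 6 C, 1 Cl, 1 N, 1 O.
Implicit hydrogens by atom environment:
  2 × C (aromatic): 1 H each → 2
  2 × C (aromatic): no H
  2 × C: no H
  1 × Cl: no H
  1 × N (aromatic): 1 H
  1 × O: 1 H
  Total hydrogens = 4.
Molecular formula: C6H4ClNO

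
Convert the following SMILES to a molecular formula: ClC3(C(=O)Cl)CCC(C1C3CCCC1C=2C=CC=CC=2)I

C17H19Cl2IO

Heavy atoms from the SMILES: 17 C, 2 Cl, 1 I, 1 O.
Implicit hydrogens by atom environment:
  5 × C: 2 H each → 10
  5 × C (aromatic): 1 H each → 5
  4 × C: 1 H each → 4
  2 × C: no H
  2 × Cl: no H
  1 × C (aromatic): no H
  1 × I: no H
  1 × O: no H
  Total hydrogens = 19.
Molecular formula: C17H19Cl2IO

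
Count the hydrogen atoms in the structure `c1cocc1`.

4

Hydrogens are implicit in SMILES; fill each atom to its normal valence:
  4 × C (aromatic): 1 H each → 4
  1 × O (aromatic): no H
  Total hydrogens = 4.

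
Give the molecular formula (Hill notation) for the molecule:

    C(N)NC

C2H8N2

Heavy atoms from the SMILES: 2 C, 2 N.
Implicit hydrogens by atom environment:
  1 × C: 3 H
  1 × C: 2 H
  1 × N: 2 H
  1 × N: 1 H
  Total hydrogens = 8.
Molecular formula: C2H8N2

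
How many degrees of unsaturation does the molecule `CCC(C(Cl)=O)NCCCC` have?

Molecular formula from the SMILES: C8H16ClNO.
DoU = (2C + 2 + N − H − X)/2 = (2·8 + 2 + 1 − 16 − 1)/2 = 2/2 = 1.
(Structurally: 0 ring(s) + 1 π bond(s) = 1.)

1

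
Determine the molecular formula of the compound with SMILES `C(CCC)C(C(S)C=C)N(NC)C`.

C10H22N2S

Heavy atoms from the SMILES: 10 C, 2 N, 1 S.
Implicit hydrogens by atom environment:
  4 × C: 2 H each → 8
  3 × C: 3 H each → 9
  3 × C: 1 H each → 3
  1 × N: 1 H
  1 × N: no H
  1 × S: 1 H
  Total hydrogens = 22.
Molecular formula: C10H22N2S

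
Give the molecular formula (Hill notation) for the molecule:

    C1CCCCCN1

C6H13N

Heavy atoms from the SMILES: 6 C, 1 N.
Implicit hydrogens by atom environment:
  6 × C: 2 H each → 12
  1 × N: 1 H
  Total hydrogens = 13.
Molecular formula: C6H13N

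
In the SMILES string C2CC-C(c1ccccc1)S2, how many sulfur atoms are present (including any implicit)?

1

The symbol for sulfur appears 1 time in the SMILES.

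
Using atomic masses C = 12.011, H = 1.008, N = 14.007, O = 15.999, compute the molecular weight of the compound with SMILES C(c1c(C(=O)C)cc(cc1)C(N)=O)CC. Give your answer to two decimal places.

Molecular formula: C12H15NO2.
M = 12×12.011 + 15×1.008 + 1×14.007 + 2×15.999 = 205.26 g/mol.

205.26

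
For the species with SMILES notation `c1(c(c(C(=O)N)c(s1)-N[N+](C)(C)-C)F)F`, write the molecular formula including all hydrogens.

C8H12F2N3OS+

Heavy atoms from the SMILES: 8 C, 2 F, 3 N, 1 O, 1 S.
Implicit hydrogens by atom environment:
  4 × C (aromatic): no H
  3 × C: 3 H each → 9
  2 × F: no H
  1 × C: no H
  1 × N: 2 H
  1 × N: 1 H
  1 × N (charge +1): no H
  1 × O: no H
  1 × S (aromatic): no H
  Total hydrogens = 12.
Net charge +1.
Molecular formula: C8H12F2N3OS+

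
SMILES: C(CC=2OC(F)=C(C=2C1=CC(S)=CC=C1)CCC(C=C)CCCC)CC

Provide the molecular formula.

Heavy atoms from the SMILES: 23 C, 1 F, 1 O, 1 S.
Implicit hydrogens by atom environment:
  9 × C: 2 H each → 18
  6 × C (aromatic): no H
  4 × C (aromatic): 1 H each → 4
  2 × C: 3 H each → 6
  2 × C: 1 H each → 2
  1 × F: no H
  1 × O (aromatic): no H
  1 × S: 1 H
  Total hydrogens = 31.
Molecular formula: C23H31FOS

C23H31FOS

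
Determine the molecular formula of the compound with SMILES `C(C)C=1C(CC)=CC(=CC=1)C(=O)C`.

C12H16O

Heavy atoms from the SMILES: 12 C, 1 O.
Implicit hydrogens by atom environment:
  3 × C: 3 H each → 9
  3 × C (aromatic): 1 H each → 3
  3 × C (aromatic): no H
  2 × C: 2 H each → 4
  1 × C: no H
  1 × O: no H
  Total hydrogens = 16.
Molecular formula: C12H16O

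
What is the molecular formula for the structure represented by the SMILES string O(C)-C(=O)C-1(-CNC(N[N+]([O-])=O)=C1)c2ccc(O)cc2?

C12H13N3O5

Heavy atoms from the SMILES: 12 C, 3 N, 5 O.
Implicit hydrogens by atom environment:
  4 × C (aromatic): 1 H each → 4
  3 × C: no H
  3 × O: no H
  2 × C (aromatic): no H
  2 × N: 1 H each → 2
  1 × C: 3 H
  1 × C: 2 H
  1 × C: 1 H
  1 × N (charge +1): no H
  1 × O: 1 H
  1 × O (charge -1): no H
  Total hydrogens = 13.
Molecular formula: C12H13N3O5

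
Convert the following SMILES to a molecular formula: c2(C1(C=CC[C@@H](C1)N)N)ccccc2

C12H16N2

Heavy atoms from the SMILES: 12 C, 2 N.
Implicit hydrogens by atom environment:
  5 × C (aromatic): 1 H each → 5
  3 × C: 1 H each → 3
  2 × C: 2 H each → 4
  2 × N: 2 H each → 4
  1 × C: no H
  1 × C (aromatic): no H
  Total hydrogens = 16.
Molecular formula: C12H16N2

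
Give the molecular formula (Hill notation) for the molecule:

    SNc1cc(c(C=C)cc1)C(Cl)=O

Heavy atoms from the SMILES: 9 C, 1 Cl, 1 N, 1 O, 1 S.
Implicit hydrogens by atom environment:
  3 × C (aromatic): 1 H each → 3
  3 × C (aromatic): no H
  1 × C: 2 H
  1 × C: 1 H
  1 × C: no H
  1 × Cl: no H
  1 × N: 1 H
  1 × O: no H
  1 × S: 1 H
  Total hydrogens = 8.
Molecular formula: C9H8ClNOS

C9H8ClNOS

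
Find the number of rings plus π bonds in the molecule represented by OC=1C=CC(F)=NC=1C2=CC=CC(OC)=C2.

Molecular formula from the SMILES: C12H10FNO2.
DoU = (2C + 2 + N − H − X)/2 = (2·12 + 2 + 1 − 10 − 1)/2 = 16/2 = 8.
(Structurally: 2 ring(s) + 6 π bond(s) = 8.)

8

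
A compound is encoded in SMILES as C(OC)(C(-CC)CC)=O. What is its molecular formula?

Heavy atoms from the SMILES: 7 C, 2 O.
Implicit hydrogens by atom environment:
  3 × C: 3 H each → 9
  2 × C: 2 H each → 4
  2 × O: no H
  1 × C: 1 H
  1 × C: no H
  Total hydrogens = 14.
Molecular formula: C7H14O2

C7H14O2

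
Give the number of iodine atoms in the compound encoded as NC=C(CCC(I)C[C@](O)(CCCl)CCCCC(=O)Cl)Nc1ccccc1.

1

The symbol for iodine appears 1 time in the SMILES.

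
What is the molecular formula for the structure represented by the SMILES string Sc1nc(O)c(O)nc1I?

C4H3IN2O2S

Heavy atoms from the SMILES: 4 C, 1 I, 2 N, 2 O, 1 S.
Implicit hydrogens by atom environment:
  4 × C (aromatic): no H
  2 × N (aromatic): no H
  2 × O: 1 H each → 2
  1 × I: no H
  1 × S: 1 H
  Total hydrogens = 3.
Molecular formula: C4H3IN2O2S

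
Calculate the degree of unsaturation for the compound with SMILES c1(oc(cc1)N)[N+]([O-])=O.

4

Molecular formula from the SMILES: C4H4N2O3.
DoU = (2C + 2 + N − H − X)/2 = (2·4 + 2 + 2 − 4 − 0)/2 = 8/2 = 4.
(Structurally: 1 ring(s) + 3 π bond(s) = 4.)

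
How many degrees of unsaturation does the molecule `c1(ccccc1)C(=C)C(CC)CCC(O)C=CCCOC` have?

6

Molecular formula from the SMILES: C19H28O2.
DoU = (2C + 2 + N − H − X)/2 = (2·19 + 2 + 0 − 28 − 0)/2 = 12/2 = 6.
(Structurally: 1 ring(s) + 5 π bond(s) = 6.)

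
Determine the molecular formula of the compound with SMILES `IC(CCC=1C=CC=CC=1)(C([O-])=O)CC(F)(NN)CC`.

Heavy atoms from the SMILES: 14 C, 1 F, 1 I, 2 N, 2 O.
Implicit hydrogens by atom environment:
  5 × C (aromatic): 1 H each → 5
  4 × C: 2 H each → 8
  3 × C: no H
  1 × C: 3 H
  1 × C (aromatic): no H
  1 × F: no H
  1 × I: no H
  1 × N: 2 H
  1 × N: 1 H
  1 × O: no H
  1 × O (charge -1): no H
  Total hydrogens = 19.
Net charge -1.
Molecular formula: C14H19FIN2O2-

C14H19FIN2O2-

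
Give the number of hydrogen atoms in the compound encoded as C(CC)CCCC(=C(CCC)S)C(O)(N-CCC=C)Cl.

Hydrogens are implicit in SMILES; fill each atom to its normal valence:
  10 × C: 2 H each → 20
  3 × C: no H
  2 × C: 3 H each → 6
  1 × C: 1 H
  1 × Cl: no H
  1 × N: 1 H
  1 × O: 1 H
  1 × S: 1 H
  Total hydrogens = 30.

30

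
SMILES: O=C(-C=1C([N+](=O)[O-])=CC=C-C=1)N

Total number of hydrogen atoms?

6

Hydrogens are implicit in SMILES; fill each atom to its normal valence:
  4 × C (aromatic): 1 H each → 4
  2 × C (aromatic): no H
  2 × O: no H
  1 × C: no H
  1 × N: 2 H
  1 × N (charge +1): no H
  1 × O (charge -1): no H
  Total hydrogens = 6.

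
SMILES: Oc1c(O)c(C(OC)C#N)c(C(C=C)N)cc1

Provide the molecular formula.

C12H14N2O3

Heavy atoms from the SMILES: 12 C, 2 N, 3 O.
Implicit hydrogens by atom environment:
  4 × C (aromatic): no H
  3 × C: 1 H each → 3
  2 × C (aromatic): 1 H each → 2
  2 × O: 1 H each → 2
  1 × C: 3 H
  1 × C: 2 H
  1 × C: no H
  1 × N: 2 H
  1 × N: no H
  1 × O: no H
  Total hydrogens = 14.
Molecular formula: C12H14N2O3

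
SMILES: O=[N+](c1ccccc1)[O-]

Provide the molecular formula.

Heavy atoms from the SMILES: 6 C, 1 N, 2 O.
Implicit hydrogens by atom environment:
  5 × C (aromatic): 1 H each → 5
  1 × C (aromatic): no H
  1 × N (charge +1): no H
  1 × O: no H
  1 × O (charge -1): no H
  Total hydrogens = 5.
Molecular formula: C6H5NO2

C6H5NO2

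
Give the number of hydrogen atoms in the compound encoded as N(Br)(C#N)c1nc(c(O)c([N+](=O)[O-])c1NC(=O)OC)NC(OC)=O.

Hydrogens are implicit in SMILES; fill each atom to its normal valence:
  5 × C (aromatic): no H
  5 × O: no H
  3 × C: no H
  2 × C: 3 H each → 6
  2 × N: 1 H each → 2
  2 × N: no H
  1 × Br: no H
  1 × N (aromatic): no H
  1 × N (charge +1): no H
  1 × O: 1 H
  1 × O (charge -1): no H
  Total hydrogens = 9.

9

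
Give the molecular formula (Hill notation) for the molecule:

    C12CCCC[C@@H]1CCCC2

Heavy atoms from the SMILES: 10 C.
Implicit hydrogens by atom environment:
  8 × C: 2 H each → 16
  2 × C: 1 H each → 2
  Total hydrogens = 18.
Molecular formula: C10H18

C10H18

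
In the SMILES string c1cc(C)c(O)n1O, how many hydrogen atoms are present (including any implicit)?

Hydrogens are implicit in SMILES; fill each atom to its normal valence:
  2 × C (aromatic): 1 H each → 2
  2 × C (aromatic): no H
  2 × O: 1 H each → 2
  1 × C: 3 H
  1 × N (aromatic): no H
  Total hydrogens = 7.

7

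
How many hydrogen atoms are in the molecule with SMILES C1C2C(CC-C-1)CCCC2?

18

Hydrogens are implicit in SMILES; fill each atom to its normal valence:
  8 × C: 2 H each → 16
  2 × C: 1 H each → 2
  Total hydrogens = 18.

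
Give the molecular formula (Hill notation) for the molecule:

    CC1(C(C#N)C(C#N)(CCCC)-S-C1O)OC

C12H18N2O2S

Heavy atoms from the SMILES: 12 C, 2 N, 2 O, 1 S.
Implicit hydrogens by atom environment:
  4 × C: no H
  3 × C: 3 H each → 9
  3 × C: 2 H each → 6
  2 × C: 1 H each → 2
  2 × N: no H
  1 × O: 1 H
  1 × O: no H
  1 × S: no H
  Total hydrogens = 18.
Molecular formula: C12H18N2O2S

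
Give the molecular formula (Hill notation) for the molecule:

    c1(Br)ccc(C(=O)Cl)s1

C5H2BrClOS

Heavy atoms from the SMILES: 1 Br, 5 C, 1 Cl, 1 O, 1 S.
Implicit hydrogens by atom environment:
  2 × C (aromatic): 1 H each → 2
  2 × C (aromatic): no H
  1 × Br: no H
  1 × C: no H
  1 × Cl: no H
  1 × O: no H
  1 × S (aromatic): no H
  Total hydrogens = 2.
Molecular formula: C5H2BrClOS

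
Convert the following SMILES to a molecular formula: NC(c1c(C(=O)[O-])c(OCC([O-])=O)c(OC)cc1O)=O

[C11H9NO8]2-

Heavy atoms from the SMILES: 11 C, 1 N, 8 O.
Implicit hydrogens by atom environment:
  5 × C (aromatic): no H
  5 × O: no H
  3 × C: no H
  2 × O (charge -1): no H
  1 × C: 3 H
  1 × C: 2 H
  1 × C (aromatic): 1 H
  1 × N: 2 H
  1 × O: 1 H
  Total hydrogens = 9.
Net charge -2.
Molecular formula: [C11H9NO8]2-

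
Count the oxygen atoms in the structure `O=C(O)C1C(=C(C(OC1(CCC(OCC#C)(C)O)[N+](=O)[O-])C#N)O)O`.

The symbol for oxygen appears 9 times in the SMILES.

9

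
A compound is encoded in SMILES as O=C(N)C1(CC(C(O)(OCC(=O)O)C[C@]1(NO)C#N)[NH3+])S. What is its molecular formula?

Heavy atoms from the SMILES: 10 C, 4 N, 6 O, 1 S.
Implicit hydrogens by atom environment:
  6 × C: no H
  3 × C: 2 H each → 6
  3 × O: 1 H each → 3
  3 × O: no H
  1 × C: 1 H
  1 × N (charge +1): 3 H
  1 × N: 2 H
  1 × N: 1 H
  1 × N: no H
  1 × S: 1 H
  Total hydrogens = 17.
Net charge +1.
Molecular formula: C10H17N4O6S+

C10H17N4O6S+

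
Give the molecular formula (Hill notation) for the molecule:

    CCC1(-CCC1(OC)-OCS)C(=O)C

Heavy atoms from the SMILES: 10 C, 3 O, 1 S.
Implicit hydrogens by atom environment:
  4 × C: 2 H each → 8
  3 × C: 3 H each → 9
  3 × C: no H
  3 × O: no H
  1 × S: 1 H
  Total hydrogens = 18.
Molecular formula: C10H18O3S

C10H18O3S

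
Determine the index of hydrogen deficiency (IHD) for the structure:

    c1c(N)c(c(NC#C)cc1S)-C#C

8

Molecular formula from the SMILES: C10H8N2S.
DoU = (2C + 2 + N − H − X)/2 = (2·10 + 2 + 2 − 8 − 0)/2 = 16/2 = 8.
(Structurally: 1 ring(s) + 7 π bond(s) = 8.)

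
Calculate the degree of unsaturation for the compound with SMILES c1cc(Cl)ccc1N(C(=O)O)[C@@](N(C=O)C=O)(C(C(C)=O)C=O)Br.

9

Molecular formula from the SMILES: C14H12BrClN2O6.
DoU = (2C + 2 + N − H − X)/2 = (2·14 + 2 + 2 − 12 − 2)/2 = 18/2 = 9.
(Structurally: 1 ring(s) + 8 π bond(s) = 9.)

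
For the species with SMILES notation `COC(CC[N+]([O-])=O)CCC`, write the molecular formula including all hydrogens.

C7H15NO3

Heavy atoms from the SMILES: 7 C, 1 N, 3 O.
Implicit hydrogens by atom environment:
  4 × C: 2 H each → 8
  2 × C: 3 H each → 6
  2 × O: no H
  1 × C: 1 H
  1 × N (charge +1): no H
  1 × O (charge -1): no H
  Total hydrogens = 15.
Molecular formula: C7H15NO3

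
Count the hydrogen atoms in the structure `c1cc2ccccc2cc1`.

8

Hydrogens are implicit in SMILES; fill each atom to its normal valence:
  8 × C (aromatic): 1 H each → 8
  2 × C (aromatic): no H
  Total hydrogens = 8.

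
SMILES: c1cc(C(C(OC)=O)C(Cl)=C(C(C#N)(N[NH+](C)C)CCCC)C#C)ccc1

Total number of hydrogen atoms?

Hydrogens are implicit in SMILES; fill each atom to its normal valence:
  6 × C: no H
  5 × C (aromatic): 1 H each → 5
  4 × C: 3 H each → 12
  3 × C: 2 H each → 6
  2 × C: 1 H each → 2
  2 × O: no H
  1 × C (aromatic): no H
  1 × Cl: no H
  1 × N: 1 H
  1 × N (charge +1): 1 H
  1 × N: no H
  Total hydrogens = 27.

27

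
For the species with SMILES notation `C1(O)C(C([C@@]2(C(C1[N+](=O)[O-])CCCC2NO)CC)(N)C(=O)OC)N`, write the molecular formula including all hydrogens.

C14H26N4O6

Heavy atoms from the SMILES: 14 C, 4 N, 6 O.
Implicit hydrogens by atom environment:
  5 × C: 1 H each → 5
  4 × C: 2 H each → 8
  3 × C: no H
  3 × O: no H
  2 × C: 3 H each → 6
  2 × N: 2 H each → 4
  2 × O: 1 H each → 2
  1 × N: 1 H
  1 × N (charge +1): no H
  1 × O (charge -1): no H
  Total hydrogens = 26.
Molecular formula: C14H26N4O6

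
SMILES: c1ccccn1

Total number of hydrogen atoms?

Hydrogens are implicit in SMILES; fill each atom to its normal valence:
  5 × C (aromatic): 1 H each → 5
  1 × N (aromatic): no H
  Total hydrogens = 5.

5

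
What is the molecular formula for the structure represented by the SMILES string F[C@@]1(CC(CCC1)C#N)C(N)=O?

C8H11FN2O

Heavy atoms from the SMILES: 8 C, 1 F, 2 N, 1 O.
Implicit hydrogens by atom environment:
  4 × C: 2 H each → 8
  3 × C: no H
  1 × C: 1 H
  1 × F: no H
  1 × N: 2 H
  1 × N: no H
  1 × O: no H
  Total hydrogens = 11.
Molecular formula: C8H11FN2O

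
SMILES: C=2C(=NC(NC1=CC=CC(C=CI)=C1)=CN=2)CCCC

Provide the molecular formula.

Heavy atoms from the SMILES: 16 C, 1 I, 3 N.
Implicit hydrogens by atom environment:
  6 × C (aromatic): 1 H each → 6
  4 × C (aromatic): no H
  3 × C: 2 H each → 6
  2 × C: 1 H each → 2
  2 × N (aromatic): no H
  1 × C: 3 H
  1 × I: no H
  1 × N: 1 H
  Total hydrogens = 18.
Molecular formula: C16H18IN3

C16H18IN3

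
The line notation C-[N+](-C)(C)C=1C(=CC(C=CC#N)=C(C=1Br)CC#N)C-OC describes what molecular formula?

Heavy atoms from the SMILES: 1 Br, 16 C, 3 N, 1 O.
Implicit hydrogens by atom environment:
  5 × C (aromatic): no H
  4 × C: 3 H each → 12
  2 × C: 2 H each → 4
  2 × C: 1 H each → 2
  2 × C: no H
  2 × N: no H
  1 × Br: no H
  1 × C (aromatic): 1 H
  1 × N (charge +1): no H
  1 × O: no H
  Total hydrogens = 19.
Net charge +1.
Molecular formula: C16H19BrN3O+

C16H19BrN3O+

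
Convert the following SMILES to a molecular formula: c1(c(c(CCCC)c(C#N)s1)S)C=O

Heavy atoms from the SMILES: 10 C, 1 N, 1 O, 2 S.
Implicit hydrogens by atom environment:
  4 × C (aromatic): no H
  3 × C: 2 H each → 6
  1 × C: 3 H
  1 × C: 1 H
  1 × C: no H
  1 × N: no H
  1 × O: no H
  1 × S: 1 H
  1 × S (aromatic): no H
  Total hydrogens = 11.
Molecular formula: C10H11NOS2

C10H11NOS2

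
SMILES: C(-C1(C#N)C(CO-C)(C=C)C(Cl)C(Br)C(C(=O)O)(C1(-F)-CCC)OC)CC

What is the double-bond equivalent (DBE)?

Molecular formula from the SMILES: C19H28BrClFNO4.
DoU = (2C + 2 + N − H − X)/2 = (2·19 + 2 + 1 − 28 − 3)/2 = 10/2 = 5.
(Structurally: 1 ring(s) + 4 π bond(s) = 5.)

5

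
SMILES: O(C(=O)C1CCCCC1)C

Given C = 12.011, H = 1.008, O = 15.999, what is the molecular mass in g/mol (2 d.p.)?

Molecular formula: C8H14O2.
M = 8×12.011 + 14×1.008 + 2×15.999 = 142.20 g/mol.

142.20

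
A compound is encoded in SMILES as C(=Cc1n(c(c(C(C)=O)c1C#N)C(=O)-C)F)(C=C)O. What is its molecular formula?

Heavy atoms from the SMILES: 13 C, 1 F, 2 N, 3 O.
Implicit hydrogens by atom environment:
  4 × C (aromatic): no H
  4 × C: no H
  2 × C: 3 H each → 6
  2 × C: 1 H each → 2
  2 × O: no H
  1 × C: 2 H
  1 × F: no H
  1 × N (aromatic): no H
  1 × N: no H
  1 × O: 1 H
  Total hydrogens = 11.
Molecular formula: C13H11FN2O3

C13H11FN2O3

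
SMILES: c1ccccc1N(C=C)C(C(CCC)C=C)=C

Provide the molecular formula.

Heavy atoms from the SMILES: 16 C, 1 N.
Implicit hydrogens by atom environment:
  5 × C: 2 H each → 10
  5 × C (aromatic): 1 H each → 5
  3 × C: 1 H each → 3
  1 × C: 3 H
  1 × C: no H
  1 × C (aromatic): no H
  1 × N: no H
  Total hydrogens = 21.
Molecular formula: C16H21N

C16H21N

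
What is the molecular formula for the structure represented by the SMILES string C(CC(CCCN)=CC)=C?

Heavy atoms from the SMILES: 9 C, 1 N.
Implicit hydrogens by atom environment:
  5 × C: 2 H each → 10
  2 × C: 1 H each → 2
  1 × C: 3 H
  1 × C: no H
  1 × N: 2 H
  Total hydrogens = 17.
Molecular formula: C9H17N

C9H17N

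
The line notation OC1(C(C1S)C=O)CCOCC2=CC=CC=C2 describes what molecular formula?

C13H16O3S

Heavy atoms from the SMILES: 13 C, 3 O, 1 S.
Implicit hydrogens by atom environment:
  5 × C (aromatic): 1 H each → 5
  3 × C: 2 H each → 6
  3 × C: 1 H each → 3
  2 × O: no H
  1 × C: no H
  1 × C (aromatic): no H
  1 × O: 1 H
  1 × S: 1 H
  Total hydrogens = 16.
Molecular formula: C13H16O3S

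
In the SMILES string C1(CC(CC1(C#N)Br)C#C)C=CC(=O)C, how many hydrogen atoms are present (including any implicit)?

12

Hydrogens are implicit in SMILES; fill each atom to its normal valence:
  5 × C: 1 H each → 5
  4 × C: no H
  2 × C: 2 H each → 4
  1 × Br: no H
  1 × C: 3 H
  1 × N: no H
  1 × O: no H
  Total hydrogens = 12.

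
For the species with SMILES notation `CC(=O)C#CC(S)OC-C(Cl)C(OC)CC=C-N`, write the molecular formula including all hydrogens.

Heavy atoms from the SMILES: 12 C, 1 Cl, 1 N, 3 O, 1 S.
Implicit hydrogens by atom environment:
  5 × C: 1 H each → 5
  3 × C: no H
  3 × O: no H
  2 × C: 3 H each → 6
  2 × C: 2 H each → 4
  1 × Cl: no H
  1 × N: 2 H
  1 × S: 1 H
  Total hydrogens = 18.
Molecular formula: C12H18ClNO3S

C12H18ClNO3S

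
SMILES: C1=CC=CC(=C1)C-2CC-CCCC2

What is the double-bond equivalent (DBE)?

Molecular formula from the SMILES: C13H18.
DoU = (2C + 2 + N − H − X)/2 = (2·13 + 2 + 0 − 18 − 0)/2 = 10/2 = 5.
(Structurally: 2 ring(s) + 3 π bond(s) = 5.)

5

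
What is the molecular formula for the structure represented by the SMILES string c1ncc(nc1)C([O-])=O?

C5H3N2O2-

Heavy atoms from the SMILES: 5 C, 2 N, 2 O.
Implicit hydrogens by atom environment:
  3 × C (aromatic): 1 H each → 3
  2 × N (aromatic): no H
  1 × C (aromatic): no H
  1 × C: no H
  1 × O: no H
  1 × O (charge -1): no H
  Total hydrogens = 3.
Net charge -1.
Molecular formula: C5H3N2O2-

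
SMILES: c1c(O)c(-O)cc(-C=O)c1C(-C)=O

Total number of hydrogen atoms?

8

Hydrogens are implicit in SMILES; fill each atom to its normal valence:
  4 × C (aromatic): no H
  2 × C (aromatic): 1 H each → 2
  2 × O: 1 H each → 2
  2 × O: no H
  1 × C: 3 H
  1 × C: 1 H
  1 × C: no H
  Total hydrogens = 8.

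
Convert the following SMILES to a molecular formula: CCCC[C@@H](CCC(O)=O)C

Heavy atoms from the SMILES: 9 C, 2 O.
Implicit hydrogens by atom environment:
  5 × C: 2 H each → 10
  2 × C: 3 H each → 6
  1 × C: 1 H
  1 × C: no H
  1 × O: 1 H
  1 × O: no H
  Total hydrogens = 18.
Molecular formula: C9H18O2

C9H18O2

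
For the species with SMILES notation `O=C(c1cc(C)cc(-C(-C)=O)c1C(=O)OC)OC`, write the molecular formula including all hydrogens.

Heavy atoms from the SMILES: 13 C, 5 O.
Implicit hydrogens by atom environment:
  5 × O: no H
  4 × C: 3 H each → 12
  4 × C (aromatic): no H
  3 × C: no H
  2 × C (aromatic): 1 H each → 2
  Total hydrogens = 14.
Molecular formula: C13H14O5

C13H14O5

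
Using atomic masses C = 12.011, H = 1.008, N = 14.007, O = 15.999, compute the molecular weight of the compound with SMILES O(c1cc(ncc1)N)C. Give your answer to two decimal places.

Molecular formula: C6H8N2O.
M = 6×12.011 + 8×1.008 + 2×14.007 + 1×15.999 = 124.14 g/mol.

124.14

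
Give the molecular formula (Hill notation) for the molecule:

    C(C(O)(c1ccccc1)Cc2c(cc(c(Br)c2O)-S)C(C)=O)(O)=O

C17H15BrO5S

Heavy atoms from the SMILES: 1 Br, 17 C, 5 O, 1 S.
Implicit hydrogens by atom environment:
  6 × C (aromatic): 1 H each → 6
  6 × C (aromatic): no H
  3 × C: no H
  3 × O: 1 H each → 3
  2 × O: no H
  1 × Br: no H
  1 × C: 3 H
  1 × C: 2 H
  1 × S: 1 H
  Total hydrogens = 15.
Molecular formula: C17H15BrO5S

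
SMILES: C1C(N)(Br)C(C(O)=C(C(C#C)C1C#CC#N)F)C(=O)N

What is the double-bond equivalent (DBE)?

Molecular formula from the SMILES: C13H11BrFN3O2.
DoU = (2C + 2 + N − H − X)/2 = (2·13 + 2 + 3 − 11 − 2)/2 = 18/2 = 9.
(Structurally: 1 ring(s) + 8 π bond(s) = 9.)

9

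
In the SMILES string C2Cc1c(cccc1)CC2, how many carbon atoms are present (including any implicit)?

The symbol for carbon appears 10 times in the SMILES. Lowercase c denotes aromatic carbon and counts toward C.

10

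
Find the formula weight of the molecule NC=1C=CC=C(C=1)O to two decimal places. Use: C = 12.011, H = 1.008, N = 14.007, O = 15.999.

Molecular formula: C6H7NO.
M = 6×12.011 + 7×1.008 + 1×14.007 + 1×15.999 = 109.13 g/mol.

109.13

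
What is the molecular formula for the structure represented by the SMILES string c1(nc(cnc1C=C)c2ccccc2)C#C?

C14H10N2

Heavy atoms from the SMILES: 14 C, 2 N.
Implicit hydrogens by atom environment:
  6 × C (aromatic): 1 H each → 6
  4 × C (aromatic): no H
  2 × C: 1 H each → 2
  2 × N (aromatic): no H
  1 × C: 2 H
  1 × C: no H
  Total hydrogens = 10.
Molecular formula: C14H10N2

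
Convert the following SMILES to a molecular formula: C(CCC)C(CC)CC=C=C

Heavy atoms from the SMILES: 11 C.
Implicit hydrogens by atom environment:
  6 × C: 2 H each → 12
  2 × C: 3 H each → 6
  2 × C: 1 H each → 2
  1 × C: no H
  Total hydrogens = 20.
Molecular formula: C11H20

C11H20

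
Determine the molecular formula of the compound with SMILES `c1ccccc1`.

Heavy atoms from the SMILES: 6 C.
Implicit hydrogens by atom environment:
  6 × C (aromatic): 1 H each → 6
  Total hydrogens = 6.
Molecular formula: C6H6

C6H6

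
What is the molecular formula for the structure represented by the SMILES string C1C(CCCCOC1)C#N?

C8H13NO

Heavy atoms from the SMILES: 8 C, 1 N, 1 O.
Implicit hydrogens by atom environment:
  6 × C: 2 H each → 12
  1 × C: 1 H
  1 × C: no H
  1 × N: no H
  1 × O: no H
  Total hydrogens = 13.
Molecular formula: C8H13NO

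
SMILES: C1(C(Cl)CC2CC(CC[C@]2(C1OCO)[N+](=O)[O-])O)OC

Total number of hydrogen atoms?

20

Hydrogens are implicit in SMILES; fill each atom to its normal valence:
  5 × C: 2 H each → 10
  5 × C: 1 H each → 5
  3 × O: no H
  2 × O: 1 H each → 2
  1 × C: 3 H
  1 × C: no H
  1 × Cl: no H
  1 × N (charge +1): no H
  1 × O (charge -1): no H
  Total hydrogens = 20.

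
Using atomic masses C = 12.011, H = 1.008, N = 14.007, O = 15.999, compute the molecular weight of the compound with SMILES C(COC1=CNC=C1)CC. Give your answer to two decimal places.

139.20

Molecular formula: C8H13NO.
M = 8×12.011 + 13×1.008 + 1×14.007 + 1×15.999 = 139.20 g/mol.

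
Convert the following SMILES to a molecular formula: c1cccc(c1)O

C6H6O

Heavy atoms from the SMILES: 6 C, 1 O.
Implicit hydrogens by atom environment:
  5 × C (aromatic): 1 H each → 5
  1 × C (aromatic): no H
  1 × O: 1 H
  Total hydrogens = 6.
Molecular formula: C6H6O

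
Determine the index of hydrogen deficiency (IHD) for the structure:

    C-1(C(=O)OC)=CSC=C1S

4

Molecular formula from the SMILES: C6H6O2S2.
DoU = (2C + 2 + N − H − X)/2 = (2·6 + 2 + 0 − 6 − 0)/2 = 8/2 = 4.
(Structurally: 1 ring(s) + 3 π bond(s) = 4.)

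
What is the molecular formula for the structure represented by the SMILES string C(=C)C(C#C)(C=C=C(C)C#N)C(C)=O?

Heavy atoms from the SMILES: 12 C, 1 N, 1 O.
Implicit hydrogens by atom environment:
  6 × C: no H
  3 × C: 1 H each → 3
  2 × C: 3 H each → 6
  1 × C: 2 H
  1 × N: no H
  1 × O: no H
  Total hydrogens = 11.
Molecular formula: C12H11NO

C12H11NO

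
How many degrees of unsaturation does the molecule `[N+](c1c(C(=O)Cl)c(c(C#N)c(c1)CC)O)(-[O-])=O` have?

Molecular formula from the SMILES: C10H7ClN2O4.
DoU = (2C + 2 + N − H − X)/2 = (2·10 + 2 + 2 − 7 − 1)/2 = 16/2 = 8.
(Structurally: 1 ring(s) + 7 π bond(s) = 8.)

8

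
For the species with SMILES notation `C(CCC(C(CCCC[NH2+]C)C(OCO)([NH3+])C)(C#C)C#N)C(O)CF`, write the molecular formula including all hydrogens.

[C18H34FN3O3]2+

Heavy atoms from the SMILES: 18 C, 1 F, 3 N, 3 O.
Implicit hydrogens by atom environment:
  9 × C: 2 H each → 18
  4 × C: no H
  3 × C: 1 H each → 3
  2 × C: 3 H each → 6
  2 × O: 1 H each → 2
  1 × F: no H
  1 × N (charge +1): 3 H
  1 × N (charge +1): 2 H
  1 × N: no H
  1 × O: no H
  Total hydrogens = 34.
Net charge +2.
Molecular formula: [C18H34FN3O3]2+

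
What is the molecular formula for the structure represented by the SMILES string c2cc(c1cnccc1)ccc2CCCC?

C15H17N

Heavy atoms from the SMILES: 15 C, 1 N.
Implicit hydrogens by atom environment:
  8 × C (aromatic): 1 H each → 8
  3 × C: 2 H each → 6
  3 × C (aromatic): no H
  1 × C: 3 H
  1 × N (aromatic): no H
  Total hydrogens = 17.
Molecular formula: C15H17N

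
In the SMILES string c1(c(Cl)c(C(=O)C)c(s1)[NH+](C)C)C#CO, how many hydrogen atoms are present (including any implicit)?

Hydrogens are implicit in SMILES; fill each atom to its normal valence:
  4 × C (aromatic): no H
  3 × C: 3 H each → 9
  3 × C: no H
  1 × Cl: no H
  1 × N (charge +1): 1 H
  1 × O: 1 H
  1 × O: no H
  1 × S (aromatic): no H
  Total hydrogens = 11.

11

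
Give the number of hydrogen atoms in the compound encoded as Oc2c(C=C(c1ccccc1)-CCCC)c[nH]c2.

19

Hydrogens are implicit in SMILES; fill each atom to its normal valence:
  7 × C (aromatic): 1 H each → 7
  3 × C: 2 H each → 6
  3 × C (aromatic): no H
  1 × C: 3 H
  1 × C: 1 H
  1 × C: no H
  1 × N (aromatic): 1 H
  1 × O: 1 H
  Total hydrogens = 19.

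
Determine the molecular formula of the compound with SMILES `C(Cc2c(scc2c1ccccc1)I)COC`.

C14H15IOS

Heavy atoms from the SMILES: 14 C, 1 I, 1 O, 1 S.
Implicit hydrogens by atom environment:
  6 × C (aromatic): 1 H each → 6
  4 × C (aromatic): no H
  3 × C: 2 H each → 6
  1 × C: 3 H
  1 × I: no H
  1 × O: no H
  1 × S (aromatic): no H
  Total hydrogens = 15.
Molecular formula: C14H15IOS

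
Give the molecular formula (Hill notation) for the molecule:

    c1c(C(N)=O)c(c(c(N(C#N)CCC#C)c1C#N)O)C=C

C15H12N4O2

Heavy atoms from the SMILES: 15 C, 4 N, 2 O.
Implicit hydrogens by atom environment:
  5 × C (aromatic): no H
  4 × C: no H
  3 × C: 2 H each → 6
  3 × N: no H
  2 × C: 1 H each → 2
  1 × C (aromatic): 1 H
  1 × N: 2 H
  1 × O: 1 H
  1 × O: no H
  Total hydrogens = 12.
Molecular formula: C15H12N4O2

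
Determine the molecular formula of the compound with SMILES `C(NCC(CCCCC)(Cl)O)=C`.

C9H18ClNO

Heavy atoms from the SMILES: 9 C, 1 Cl, 1 N, 1 O.
Implicit hydrogens by atom environment:
  6 × C: 2 H each → 12
  1 × C: 3 H
  1 × C: 1 H
  1 × C: no H
  1 × Cl: no H
  1 × N: 1 H
  1 × O: 1 H
  Total hydrogens = 18.
Molecular formula: C9H18ClNO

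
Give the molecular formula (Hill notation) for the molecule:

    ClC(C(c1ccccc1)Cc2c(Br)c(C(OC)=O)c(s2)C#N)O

C16H13BrClNO3S

Heavy atoms from the SMILES: 1 Br, 16 C, 1 Cl, 1 N, 3 O, 1 S.
Implicit hydrogens by atom environment:
  5 × C (aromatic): 1 H each → 5
  5 × C (aromatic): no H
  2 × C: 1 H each → 2
  2 × C: no H
  2 × O: no H
  1 × Br: no H
  1 × C: 3 H
  1 × C: 2 H
  1 × Cl: no H
  1 × N: no H
  1 × O: 1 H
  1 × S (aromatic): no H
  Total hydrogens = 13.
Molecular formula: C16H13BrClNO3S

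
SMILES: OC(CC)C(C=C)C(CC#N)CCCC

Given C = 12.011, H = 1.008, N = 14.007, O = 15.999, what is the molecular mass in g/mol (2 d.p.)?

Molecular formula: C13H23NO.
M = 13×12.011 + 23×1.008 + 1×14.007 + 1×15.999 = 209.33 g/mol.

209.33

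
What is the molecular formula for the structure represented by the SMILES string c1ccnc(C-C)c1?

C7H9N

Heavy atoms from the SMILES: 7 C, 1 N.
Implicit hydrogens by atom environment:
  4 × C (aromatic): 1 H each → 4
  1 × C: 3 H
  1 × C: 2 H
  1 × C (aromatic): no H
  1 × N (aromatic): no H
  Total hydrogens = 9.
Molecular formula: C7H9N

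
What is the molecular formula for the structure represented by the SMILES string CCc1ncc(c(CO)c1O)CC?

C10H15NO2

Heavy atoms from the SMILES: 10 C, 1 N, 2 O.
Implicit hydrogens by atom environment:
  4 × C (aromatic): no H
  3 × C: 2 H each → 6
  2 × C: 3 H each → 6
  2 × O: 1 H each → 2
  1 × C (aromatic): 1 H
  1 × N (aromatic): no H
  Total hydrogens = 15.
Molecular formula: C10H15NO2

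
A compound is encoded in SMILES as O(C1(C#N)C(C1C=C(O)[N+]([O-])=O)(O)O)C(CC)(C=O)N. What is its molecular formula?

Heavy atoms from the SMILES: 10 C, 3 N, 7 O.
Implicit hydrogens by atom environment:
  5 × C: no H
  3 × C: 1 H each → 3
  3 × O: 1 H each → 3
  3 × O: no H
  1 × C: 3 H
  1 × C: 2 H
  1 × N: 2 H
  1 × N (charge +1): no H
  1 × N: no H
  1 × O (charge -1): no H
  Total hydrogens = 13.
Molecular formula: C10H13N3O7

C10H13N3O7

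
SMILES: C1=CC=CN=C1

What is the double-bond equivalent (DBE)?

4

Molecular formula from the SMILES: C5H5N.
DoU = (2C + 2 + N − H − X)/2 = (2·5 + 2 + 1 − 5 − 0)/2 = 8/2 = 4.
(Structurally: 1 ring(s) + 3 π bond(s) = 4.)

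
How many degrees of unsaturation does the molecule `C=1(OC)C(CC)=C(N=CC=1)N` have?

Molecular formula from the SMILES: C8H12N2O.
DoU = (2C + 2 + N − H − X)/2 = (2·8 + 2 + 2 − 12 − 0)/2 = 8/2 = 4.
(Structurally: 1 ring(s) + 3 π bond(s) = 4.)

4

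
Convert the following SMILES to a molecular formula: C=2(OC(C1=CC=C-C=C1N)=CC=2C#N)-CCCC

Heavy atoms from the SMILES: 15 C, 2 N, 1 O.
Implicit hydrogens by atom environment:
  5 × C (aromatic): 1 H each → 5
  5 × C (aromatic): no H
  3 × C: 2 H each → 6
  1 × C: 3 H
  1 × C: no H
  1 × N: 2 H
  1 × N: no H
  1 × O (aromatic): no H
  Total hydrogens = 16.
Molecular formula: C15H16N2O

C15H16N2O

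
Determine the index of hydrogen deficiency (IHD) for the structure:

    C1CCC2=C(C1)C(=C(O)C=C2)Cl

5

Molecular formula from the SMILES: C10H11ClO.
DoU = (2C + 2 + N − H − X)/2 = (2·10 + 2 + 0 − 11 − 1)/2 = 10/2 = 5.
(Structurally: 2 ring(s) + 3 π bond(s) = 5.)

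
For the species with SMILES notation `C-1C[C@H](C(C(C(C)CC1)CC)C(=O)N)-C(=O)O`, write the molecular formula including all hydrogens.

Heavy atoms from the SMILES: 13 C, 1 N, 3 O.
Implicit hydrogens by atom environment:
  5 × C: 2 H each → 10
  4 × C: 1 H each → 4
  2 × C: 3 H each → 6
  2 × C: no H
  2 × O: no H
  1 × N: 2 H
  1 × O: 1 H
  Total hydrogens = 23.
Molecular formula: C13H23NO3

C13H23NO3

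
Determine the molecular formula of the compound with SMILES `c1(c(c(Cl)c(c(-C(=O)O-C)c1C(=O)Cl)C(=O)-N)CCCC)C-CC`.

C17H21Cl2NO4

Heavy atoms from the SMILES: 17 C, 2 Cl, 1 N, 4 O.
Implicit hydrogens by atom environment:
  6 × C (aromatic): no H
  5 × C: 2 H each → 10
  4 × O: no H
  3 × C: 3 H each → 9
  3 × C: no H
  2 × Cl: no H
  1 × N: 2 H
  Total hydrogens = 21.
Molecular formula: C17H21Cl2NO4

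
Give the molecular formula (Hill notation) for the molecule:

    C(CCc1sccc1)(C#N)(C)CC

C11H15NS

Heavy atoms from the SMILES: 11 C, 1 N, 1 S.
Implicit hydrogens by atom environment:
  3 × C: 2 H each → 6
  3 × C (aromatic): 1 H each → 3
  2 × C: 3 H each → 6
  2 × C: no H
  1 × C (aromatic): no H
  1 × N: no H
  1 × S (aromatic): no H
  Total hydrogens = 15.
Molecular formula: C11H15NS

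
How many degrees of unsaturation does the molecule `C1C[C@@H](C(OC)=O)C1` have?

2

Molecular formula from the SMILES: C6H10O2.
DoU = (2C + 2 + N − H − X)/2 = (2·6 + 2 + 0 − 10 − 0)/2 = 4/2 = 2.
(Structurally: 1 ring(s) + 1 π bond(s) = 2.)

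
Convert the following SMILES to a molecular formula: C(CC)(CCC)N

C6H15N

Heavy atoms from the SMILES: 6 C, 1 N.
Implicit hydrogens by atom environment:
  3 × C: 2 H each → 6
  2 × C: 3 H each → 6
  1 × C: 1 H
  1 × N: 2 H
  Total hydrogens = 15.
Molecular formula: C6H15N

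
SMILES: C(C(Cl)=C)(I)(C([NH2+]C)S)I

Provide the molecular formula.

Heavy atoms from the SMILES: 5 C, 1 Cl, 2 I, 1 N, 1 S.
Implicit hydrogens by atom environment:
  2 × C: no H
  2 × I: no H
  1 × C: 3 H
  1 × C: 2 H
  1 × C: 1 H
  1 × Cl: no H
  1 × N (charge +1): 2 H
  1 × S: 1 H
  Total hydrogens = 9.
Net charge +1.
Molecular formula: C5H9ClI2NS+

C5H9ClI2NS+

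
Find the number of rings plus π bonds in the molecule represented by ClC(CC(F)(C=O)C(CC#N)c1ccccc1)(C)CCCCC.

Molecular formula from the SMILES: C19H25ClFNO.
DoU = (2C + 2 + N − H − X)/2 = (2·19 + 2 + 1 − 25 − 2)/2 = 14/2 = 7.
(Structurally: 1 ring(s) + 6 π bond(s) = 7.)

7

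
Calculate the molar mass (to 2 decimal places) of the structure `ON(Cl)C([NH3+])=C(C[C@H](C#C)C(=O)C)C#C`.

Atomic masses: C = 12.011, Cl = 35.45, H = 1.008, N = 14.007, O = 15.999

Molecular formula: C10H12ClN2O2+.
M = 10×12.011 + 1×35.45 + 12×1.008 + 2×14.007 + 2×15.999 = 227.67 g/mol.

227.67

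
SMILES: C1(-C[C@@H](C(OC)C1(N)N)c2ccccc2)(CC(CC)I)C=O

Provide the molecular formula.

C17H25IN2O2

Heavy atoms from the SMILES: 17 C, 1 I, 2 N, 2 O.
Implicit hydrogens by atom environment:
  5 × C (aromatic): 1 H each → 5
  4 × C: 1 H each → 4
  3 × C: 2 H each → 6
  2 × C: 3 H each → 6
  2 × C: no H
  2 × N: 2 H each → 4
  2 × O: no H
  1 × C (aromatic): no H
  1 × I: no H
  Total hydrogens = 25.
Molecular formula: C17H25IN2O2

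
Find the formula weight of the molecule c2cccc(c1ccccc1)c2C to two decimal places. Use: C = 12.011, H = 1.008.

168.24

Molecular formula: C13H12.
M = 13×12.011 + 12×1.008 = 168.24 g/mol.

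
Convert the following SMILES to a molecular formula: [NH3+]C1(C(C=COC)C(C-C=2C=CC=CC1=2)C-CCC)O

Heavy atoms from the SMILES: 17 C, 1 N, 2 O.
Implicit hydrogens by atom environment:
  4 × C: 2 H each → 8
  4 × C (aromatic): 1 H each → 4
  4 × C: 1 H each → 4
  2 × C: 3 H each → 6
  2 × C (aromatic): no H
  1 × C: no H
  1 × N (charge +1): 3 H
  1 × O: 1 H
  1 × O: no H
  Total hydrogens = 26.
Net charge +1.
Molecular formula: C17H26NO2+

C17H26NO2+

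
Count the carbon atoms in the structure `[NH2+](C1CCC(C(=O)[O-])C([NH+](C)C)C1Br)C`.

10

The symbol for carbon appears 10 times in the SMILES.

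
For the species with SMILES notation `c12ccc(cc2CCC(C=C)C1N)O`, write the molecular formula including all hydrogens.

C12H15NO

Heavy atoms from the SMILES: 12 C, 1 N, 1 O.
Implicit hydrogens by atom environment:
  3 × C: 2 H each → 6
  3 × C (aromatic): 1 H each → 3
  3 × C: 1 H each → 3
  3 × C (aromatic): no H
  1 × N: 2 H
  1 × O: 1 H
  Total hydrogens = 15.
Molecular formula: C12H15NO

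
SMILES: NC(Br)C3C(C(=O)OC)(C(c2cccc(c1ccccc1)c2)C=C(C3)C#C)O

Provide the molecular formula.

Heavy atoms from the SMILES: 1 Br, 23 C, 1 N, 3 O.
Implicit hydrogens by atom environment:
  9 × C (aromatic): 1 H each → 9
  5 × C: 1 H each → 5
  4 × C: no H
  3 × C (aromatic): no H
  2 × O: no H
  1 × Br: no H
  1 × C: 3 H
  1 × C: 2 H
  1 × N: 2 H
  1 × O: 1 H
  Total hydrogens = 22.
Molecular formula: C23H22BrNO3

C23H22BrNO3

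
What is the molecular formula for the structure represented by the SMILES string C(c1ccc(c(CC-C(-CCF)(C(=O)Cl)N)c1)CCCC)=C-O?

Heavy atoms from the SMILES: 18 C, 1 Cl, 1 F, 1 N, 2 O.
Implicit hydrogens by atom environment:
  7 × C: 2 H each → 14
  3 × C (aromatic): 1 H each → 3
  3 × C (aromatic): no H
  2 × C: 1 H each → 2
  2 × C: no H
  1 × C: 3 H
  1 × Cl: no H
  1 × F: no H
  1 × N: 2 H
  1 × O: 1 H
  1 × O: no H
  Total hydrogens = 25.
Molecular formula: C18H25ClFNO2

C18H25ClFNO2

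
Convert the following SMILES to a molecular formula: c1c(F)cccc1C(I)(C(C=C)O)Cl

C10H9ClFIO

Heavy atoms from the SMILES: 10 C, 1 Cl, 1 F, 1 I, 1 O.
Implicit hydrogens by atom environment:
  4 × C (aromatic): 1 H each → 4
  2 × C: 1 H each → 2
  2 × C (aromatic): no H
  1 × C: 2 H
  1 × C: no H
  1 × Cl: no H
  1 × F: no H
  1 × I: no H
  1 × O: 1 H
  Total hydrogens = 9.
Molecular formula: C10H9ClFIO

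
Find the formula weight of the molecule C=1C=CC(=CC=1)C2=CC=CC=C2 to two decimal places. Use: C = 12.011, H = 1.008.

154.21

Molecular formula: C12H10.
M = 12×12.011 + 10×1.008 = 154.21 g/mol.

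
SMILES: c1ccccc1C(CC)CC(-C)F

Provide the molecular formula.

C12H17F

Heavy atoms from the SMILES: 12 C, 1 F.
Implicit hydrogens by atom environment:
  5 × C (aromatic): 1 H each → 5
  2 × C: 3 H each → 6
  2 × C: 2 H each → 4
  2 × C: 1 H each → 2
  1 × C (aromatic): no H
  1 × F: no H
  Total hydrogens = 17.
Molecular formula: C12H17F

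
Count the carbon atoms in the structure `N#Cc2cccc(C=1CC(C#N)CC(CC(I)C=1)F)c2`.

16

The symbol for carbon appears 16 times in the SMILES. Lowercase c denotes aromatic carbon and counts toward C.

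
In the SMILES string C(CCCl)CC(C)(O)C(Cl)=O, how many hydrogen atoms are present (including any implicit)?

12

Hydrogens are implicit in SMILES; fill each atom to its normal valence:
  4 × C: 2 H each → 8
  2 × C: no H
  2 × Cl: no H
  1 × C: 3 H
  1 × O: 1 H
  1 × O: no H
  Total hydrogens = 12.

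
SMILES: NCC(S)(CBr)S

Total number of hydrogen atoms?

Hydrogens are implicit in SMILES; fill each atom to its normal valence:
  2 × C: 2 H each → 4
  2 × S: 1 H each → 2
  1 × Br: no H
  1 × C: no H
  1 × N: 2 H
  Total hydrogens = 8.

8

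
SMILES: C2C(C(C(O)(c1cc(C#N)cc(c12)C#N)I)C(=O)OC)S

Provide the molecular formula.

C14H11IN2O3S

Heavy atoms from the SMILES: 14 C, 1 I, 2 N, 3 O, 1 S.
Implicit hydrogens by atom environment:
  4 × C (aromatic): no H
  4 × C: no H
  2 × C (aromatic): 1 H each → 2
  2 × C: 1 H each → 2
  2 × N: no H
  2 × O: no H
  1 × C: 3 H
  1 × C: 2 H
  1 × I: no H
  1 × O: 1 H
  1 × S: 1 H
  Total hydrogens = 11.
Molecular formula: C14H11IN2O3S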